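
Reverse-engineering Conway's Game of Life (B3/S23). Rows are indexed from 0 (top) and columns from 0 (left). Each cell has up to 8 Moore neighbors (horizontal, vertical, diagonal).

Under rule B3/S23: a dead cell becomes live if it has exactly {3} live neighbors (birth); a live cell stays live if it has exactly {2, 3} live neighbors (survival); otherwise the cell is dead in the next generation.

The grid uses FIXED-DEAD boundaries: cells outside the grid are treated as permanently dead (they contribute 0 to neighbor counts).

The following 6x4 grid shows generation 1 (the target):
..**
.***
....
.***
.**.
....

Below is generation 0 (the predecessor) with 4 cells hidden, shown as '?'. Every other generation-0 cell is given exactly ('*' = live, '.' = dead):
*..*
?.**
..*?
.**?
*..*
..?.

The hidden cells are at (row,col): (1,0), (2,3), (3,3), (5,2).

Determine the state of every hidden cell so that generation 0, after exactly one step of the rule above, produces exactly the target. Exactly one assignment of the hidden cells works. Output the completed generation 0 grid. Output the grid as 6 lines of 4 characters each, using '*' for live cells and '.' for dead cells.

Hidden generation-0 cells (in order): (1,0), (2,3), (3,3), (5,2).
A hidden cell only influences target cells in its own 3x3 neighborhood. Try each of the 2^4 = 16 assignments, step the completed generation 0 forward once under B3/S23, and compare with the target:
  (1,0)=. (2,3)=. (3,3)=. (5,2)=. -> step reproduces the target at every cell -> ACCEPT
  (1,0)=. (2,3)=. (3,3)=. (5,2)=* -> step gives (4,1)='.' but target has '*' -> reject
  (1,0)=. (2,3)=. (3,3)=* (5,2)=. -> step gives (3,2)='.' but target has '*' -> reject
  (1,0)=. (2,3)=. (3,3)=* (5,2)=* -> step gives (3,2)='.' but target has '*' -> reject
  (1,0)=. (2,3)=* (3,3)=. (5,2)=. -> step gives (1,2)='.' but target has '*' -> reject
  (1,0)=. (2,3)=* (3,3)=. (5,2)=* -> step gives (1,2)='.' but target has '*' -> reject
  (1,0)=. (2,3)=* (3,3)=* (5,2)=. -> step gives (1,2)='.' but target has '*' -> reject
  (1,0)=. (2,3)=* (3,3)=* (5,2)=* -> step gives (1,2)='.' but target has '*' -> reject
  (1,0)=* (2,3)=. (3,3)=. (5,2)=. -> step gives (0,1)='*' but target has '.' -> reject
  (1,0)=* (2,3)=. (3,3)=. (5,2)=* -> step gives (0,1)='*' but target has '.' -> reject
  (1,0)=* (2,3)=. (3,3)=* (5,2)=. -> step gives (0,1)='*' but target has '.' -> reject
  (1,0)=* (2,3)=. (3,3)=* (5,2)=* -> step gives (0,1)='*' but target has '.' -> reject
  (1,0)=* (2,3)=* (3,3)=. (5,2)=. -> step gives (0,1)='*' but target has '.' -> reject
  (1,0)=* (2,3)=* (3,3)=. (5,2)=* -> step gives (0,1)='*' but target has '.' -> reject
  (1,0)=* (2,3)=* (3,3)=* (5,2)=. -> step gives (0,1)='*' but target has '.' -> reject
  (1,0)=* (2,3)=* (3,3)=* (5,2)=* -> step gives (0,1)='*' but target has '.' -> reject
Unique solution: (1,0)=dead, (2,3)=dead, (3,3)=dead, (5,2)=dead.
Check: live-neighbor counts of every cell in the completed generation 0:
0232
1333
1444
2333
1331
1111
Applying B3/S23 to generation 0 with these counts gives:
..**
.***
....
.***
.**.
....
which matches the target exactly.

Answer: *..*
..**
..*.
.**.
*..*
....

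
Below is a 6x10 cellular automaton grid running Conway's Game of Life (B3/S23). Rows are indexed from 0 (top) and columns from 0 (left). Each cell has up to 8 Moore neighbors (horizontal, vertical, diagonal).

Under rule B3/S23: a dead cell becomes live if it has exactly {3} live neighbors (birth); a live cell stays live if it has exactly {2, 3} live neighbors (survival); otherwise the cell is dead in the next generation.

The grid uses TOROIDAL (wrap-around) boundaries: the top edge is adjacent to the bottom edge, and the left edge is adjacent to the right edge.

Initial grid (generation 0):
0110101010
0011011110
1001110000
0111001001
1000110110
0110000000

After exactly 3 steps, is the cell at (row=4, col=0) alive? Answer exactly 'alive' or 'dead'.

Simulating step by step:
Generation 0 (given above): 27 live cells
Generation 1: 27 live cells
0000101010
0000000011
1000000011
0110001111
1000111111
1010101011
Generation 2: 10 live cells
1001000000
1000000000
0100000000
0100000000
0010100000
1100100000
Generation 3: 15 live cells
1000000001
1100000000
1100000000
0110000000
1011000000
1110100000

Cell (4,0) at generation 3: 1 -> alive

Answer: alive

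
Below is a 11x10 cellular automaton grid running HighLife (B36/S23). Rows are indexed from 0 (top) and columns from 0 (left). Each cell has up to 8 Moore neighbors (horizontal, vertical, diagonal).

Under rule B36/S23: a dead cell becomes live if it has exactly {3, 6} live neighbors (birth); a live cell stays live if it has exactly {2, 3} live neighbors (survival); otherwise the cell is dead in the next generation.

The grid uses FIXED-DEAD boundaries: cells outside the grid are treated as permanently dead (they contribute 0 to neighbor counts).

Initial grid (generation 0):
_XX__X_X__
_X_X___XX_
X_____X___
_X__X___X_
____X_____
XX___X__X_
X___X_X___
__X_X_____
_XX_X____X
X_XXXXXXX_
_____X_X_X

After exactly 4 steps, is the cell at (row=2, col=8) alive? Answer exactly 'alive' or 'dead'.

Simulating step by step:
Generation 0 (given above): 38 live cells
Generation 1: 36 live cells
_XX___XXX_
XX_____XX_
XXX_____X_
_____X____
XX__XX____
XX__XX____
X__XX_____
__X_X_____
______XXX_
__X____X_X
___X_X_X__
Generation 2: 29 live cells
XXX___X_X_
______X__X
X_X____XX_
__X_XX____
XX____X___
__X_______
X_X_______
____XX_X__
___X__XXX_
__________
______X_X_
Generation 3: 38 live cells
_X_____X__
X_X___X__X
_X_X_XXXX_
X_XX_XXX__
_XXX_X____
X_X_______
_X_X______
___XXX_XX_
____XXXXX_
______X_X_
__________
Generation 4: 23 live cells
_X________
X_X__X____
X__X____X_
X___X___X_
X____X____
X___X_____
_X_X______
__XX____X_
___X_____X
______X_X_
__________

Cell (2,8) at generation 4: 1 -> alive

Answer: alive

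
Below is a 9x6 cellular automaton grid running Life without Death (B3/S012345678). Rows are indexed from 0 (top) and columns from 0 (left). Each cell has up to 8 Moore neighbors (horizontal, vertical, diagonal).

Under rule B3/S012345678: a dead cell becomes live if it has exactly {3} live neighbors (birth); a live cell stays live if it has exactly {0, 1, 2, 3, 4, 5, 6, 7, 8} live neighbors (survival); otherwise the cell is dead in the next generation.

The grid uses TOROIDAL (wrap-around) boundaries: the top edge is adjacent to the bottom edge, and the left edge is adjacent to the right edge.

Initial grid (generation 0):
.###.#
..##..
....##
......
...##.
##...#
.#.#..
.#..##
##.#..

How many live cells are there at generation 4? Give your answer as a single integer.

Answer: 34

Derivation:
Simulating step by step:
Generation 0 (given above): 21 live cells
Generation 1: 31 live cells
.###.#
####.#
...###
...#.#
#..###
##.#.#
.#.#..
.#.###
##.#..
Generation 2: 34 live cells
.###.#
####.#
.#.###
..##.#
##.###
##.#.#
.#.#..
.#.###
##.#..
Generation 3: 34 live cells
.###.#
####.#
.#.###
..##.#
##.###
##.#.#
.#.#..
.#.###
##.#..
Generation 4: 34 live cells
.###.#
####.#
.#.###
..##.#
##.###
##.#.#
.#.#..
.#.###
##.#..
Population at generation 4: 34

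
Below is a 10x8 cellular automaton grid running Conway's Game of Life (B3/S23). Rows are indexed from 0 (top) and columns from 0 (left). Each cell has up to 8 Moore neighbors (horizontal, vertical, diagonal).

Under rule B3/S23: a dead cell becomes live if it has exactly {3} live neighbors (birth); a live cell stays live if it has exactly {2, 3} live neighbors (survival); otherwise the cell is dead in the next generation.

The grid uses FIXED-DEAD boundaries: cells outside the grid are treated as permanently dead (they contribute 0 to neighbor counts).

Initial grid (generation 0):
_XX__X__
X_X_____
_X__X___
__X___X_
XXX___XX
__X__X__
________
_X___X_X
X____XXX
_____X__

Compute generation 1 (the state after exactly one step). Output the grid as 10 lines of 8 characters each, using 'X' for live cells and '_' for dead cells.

Simulating step by step:
Generation 0 (given above): 24 live cells
Generation 1: 28 live cells
(generation 1 grid is the final answer)

Answer: _XX_____
X_XX____
_XXX____
X_XX_XXX
__XX_XXX
__X___X_
______X_
_____X_X
____XX_X
_____X__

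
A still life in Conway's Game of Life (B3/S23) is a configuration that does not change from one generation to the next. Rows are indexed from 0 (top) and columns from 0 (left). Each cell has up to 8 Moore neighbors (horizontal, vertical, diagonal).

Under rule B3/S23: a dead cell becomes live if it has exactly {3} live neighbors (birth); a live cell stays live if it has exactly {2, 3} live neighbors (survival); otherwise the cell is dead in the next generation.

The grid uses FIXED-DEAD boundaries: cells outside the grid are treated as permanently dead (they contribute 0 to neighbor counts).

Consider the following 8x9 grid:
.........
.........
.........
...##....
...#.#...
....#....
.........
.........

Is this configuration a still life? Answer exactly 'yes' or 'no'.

Answer: yes

Derivation:
Compute generation 1 and compare to generation 0 (given above):
Generation 1:
.........
.........
.........
...##....
...#.#...
....#....
.........
.........
The grids are IDENTICAL -> still life.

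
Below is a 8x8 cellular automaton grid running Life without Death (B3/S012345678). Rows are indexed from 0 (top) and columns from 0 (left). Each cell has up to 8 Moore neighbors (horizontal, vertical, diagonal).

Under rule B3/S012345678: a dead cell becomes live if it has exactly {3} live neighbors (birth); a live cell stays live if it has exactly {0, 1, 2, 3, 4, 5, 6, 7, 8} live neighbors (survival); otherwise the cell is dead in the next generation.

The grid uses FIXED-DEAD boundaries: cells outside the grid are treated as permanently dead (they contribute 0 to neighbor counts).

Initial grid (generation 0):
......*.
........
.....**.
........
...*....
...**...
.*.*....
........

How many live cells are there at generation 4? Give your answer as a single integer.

Answer: 34

Derivation:
Simulating step by step:
Generation 0 (given above): 8 live cells
Generation 1: 13 live cells
......*.
.....**.
.....**.
........
...**...
...**...
.****...
........
Generation 2: 20 live cells
.....**.
.....***
.....**.
....**..
...**...
...***..
.****...
..**....
Generation 3: 28 live cells
.....***
....****
.....***
...****.
...**...
...***..
.*****..
.****...
Generation 4: 34 live cells
....****
....****
...*.***
...*****
..***.*.
...***..
.*****..
.*****..
Population at generation 4: 34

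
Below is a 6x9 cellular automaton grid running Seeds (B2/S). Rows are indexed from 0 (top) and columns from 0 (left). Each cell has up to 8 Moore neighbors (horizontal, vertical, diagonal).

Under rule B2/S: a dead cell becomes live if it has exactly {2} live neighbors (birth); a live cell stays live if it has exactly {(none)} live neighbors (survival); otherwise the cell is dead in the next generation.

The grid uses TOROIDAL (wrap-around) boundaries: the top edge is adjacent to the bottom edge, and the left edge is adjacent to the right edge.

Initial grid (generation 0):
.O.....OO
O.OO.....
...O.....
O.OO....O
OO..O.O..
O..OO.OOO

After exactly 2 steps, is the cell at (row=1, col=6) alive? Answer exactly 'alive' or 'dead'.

Answer: alive

Derivation:
Simulating step by step:
Generation 0 (given above): 21 live cells
Generation 1: 5 live cells
.....O...
....O..O.
.........
.....O.O.
.........
.........
Generation 2: 10 live cells
....O.O..
.....OO..
....OO.OO
......O..
......O..
.........

Cell (1,6) at generation 2: 1 -> alive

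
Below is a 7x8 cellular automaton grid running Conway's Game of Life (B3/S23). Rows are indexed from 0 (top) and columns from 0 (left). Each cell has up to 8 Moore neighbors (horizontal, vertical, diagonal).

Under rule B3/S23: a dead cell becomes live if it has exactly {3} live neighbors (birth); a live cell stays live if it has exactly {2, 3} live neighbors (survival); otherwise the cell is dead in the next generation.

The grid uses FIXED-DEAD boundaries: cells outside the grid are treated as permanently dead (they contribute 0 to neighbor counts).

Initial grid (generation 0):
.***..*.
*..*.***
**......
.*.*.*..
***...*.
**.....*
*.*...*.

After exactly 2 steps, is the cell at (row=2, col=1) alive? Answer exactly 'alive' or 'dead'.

Answer: alive

Derivation:
Simulating step by step:
Generation 0 (given above): 24 live cells
Generation 1: 20 live cells
.*******
*..*****
**...*..
........
......*.
......**
*.......
Generation 2: 12 live cells
.**....*
*......*
**...*..
........
......**
......**
........

Cell (2,1) at generation 2: 1 -> alive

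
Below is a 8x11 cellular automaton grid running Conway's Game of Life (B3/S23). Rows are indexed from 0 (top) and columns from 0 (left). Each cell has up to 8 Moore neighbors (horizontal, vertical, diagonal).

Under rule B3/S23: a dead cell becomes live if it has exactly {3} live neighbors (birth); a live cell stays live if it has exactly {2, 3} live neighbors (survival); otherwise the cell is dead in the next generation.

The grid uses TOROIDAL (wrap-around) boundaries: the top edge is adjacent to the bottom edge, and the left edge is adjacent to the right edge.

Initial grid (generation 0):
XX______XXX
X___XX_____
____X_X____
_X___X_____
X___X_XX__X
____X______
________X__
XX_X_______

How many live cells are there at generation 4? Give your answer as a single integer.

Simulating step by step:
Generation 0 (given above): 22 live cells
Generation 1: 21 live cells
__X_X____X_
XX__XX___X_
____X_X____
X___X__X___
X___X_X____
_____X_X___
___________
_XX_____X__
Generation 2: 28 live cells
X_X_XX__XXX
_X__X_____X
XX_XX_X___X
___XX_XX___
____X_XX___
_____XX____
___________
_XXX_______
Generation 3: 23 live cells
____XX___XX
___________
_X____XX__X
X_X________
___XX______
_____XXX___
__X________
XXXXX____XX
Generation 4: 36 live cells
_XX_XX___X_
X____XX__XX
XX_________
XXXX_______
___XXXX____
___XXXX____
X_X_XXX___X
XXX_XX___X_
Population at generation 4: 36

Answer: 36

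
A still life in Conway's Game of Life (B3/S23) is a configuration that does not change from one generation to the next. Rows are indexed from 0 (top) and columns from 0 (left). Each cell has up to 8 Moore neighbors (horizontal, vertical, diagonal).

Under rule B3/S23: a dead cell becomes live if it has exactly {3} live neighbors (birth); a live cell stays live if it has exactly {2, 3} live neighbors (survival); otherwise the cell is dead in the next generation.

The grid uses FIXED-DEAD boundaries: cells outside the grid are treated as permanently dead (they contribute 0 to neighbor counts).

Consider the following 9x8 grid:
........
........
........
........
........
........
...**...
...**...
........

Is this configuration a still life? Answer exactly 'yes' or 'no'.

Compute generation 1 and compare to generation 0 (given above):
Generation 1:
........
........
........
........
........
........
...**...
...**...
........
The grids are IDENTICAL -> still life.

Answer: yes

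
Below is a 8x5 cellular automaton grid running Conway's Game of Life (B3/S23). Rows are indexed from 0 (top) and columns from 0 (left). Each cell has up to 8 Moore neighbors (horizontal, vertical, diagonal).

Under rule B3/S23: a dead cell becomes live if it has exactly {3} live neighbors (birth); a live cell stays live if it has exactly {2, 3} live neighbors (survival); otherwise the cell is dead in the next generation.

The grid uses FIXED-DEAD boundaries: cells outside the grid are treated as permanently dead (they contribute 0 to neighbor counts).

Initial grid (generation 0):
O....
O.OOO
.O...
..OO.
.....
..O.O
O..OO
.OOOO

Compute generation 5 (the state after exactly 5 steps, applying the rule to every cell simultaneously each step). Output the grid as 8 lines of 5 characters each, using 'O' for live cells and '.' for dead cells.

Simulating step by step:
Generation 0 (given above): 17 live cells
Generation 1: 13 live cells
.O.O.
O.OO.
.O..O
..O..
..O..
....O
.....
.OO.O
Generation 2: 11 live cells
.O.O.
O..OO
.O...
.OOO.
...O.
.....
...O.
.....
Generation 3: 13 live cells
..OOO
OO.OO
OO..O
.O.O.
...O.
.....
.....
.....
Generation 4: 10 live cells
.OO.O
O....
....O
OO.OO
..O..
.....
.....
.....
Generation 5: 14 live cells
(generation 5 grid is the final answer)

Answer: .O...
.O.O.
OO.OO
.OOOO
.OOO.
.....
.....
.....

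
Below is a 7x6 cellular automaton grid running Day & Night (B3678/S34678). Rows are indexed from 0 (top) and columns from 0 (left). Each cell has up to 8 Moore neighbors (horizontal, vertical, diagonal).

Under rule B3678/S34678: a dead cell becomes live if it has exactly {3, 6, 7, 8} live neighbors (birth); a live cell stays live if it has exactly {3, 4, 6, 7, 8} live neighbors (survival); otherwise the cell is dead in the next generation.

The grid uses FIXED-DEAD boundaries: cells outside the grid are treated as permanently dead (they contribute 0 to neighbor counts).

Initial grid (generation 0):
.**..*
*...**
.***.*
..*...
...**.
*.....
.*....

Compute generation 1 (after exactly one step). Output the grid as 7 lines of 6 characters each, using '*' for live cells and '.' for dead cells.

Simulating step by step:
Generation 0 (given above): 15 live cells
Generation 1: 8 live cells
(generation 1 grid is the final answer)

Answer: ....*.
....**
.***..
.**...
......
......
......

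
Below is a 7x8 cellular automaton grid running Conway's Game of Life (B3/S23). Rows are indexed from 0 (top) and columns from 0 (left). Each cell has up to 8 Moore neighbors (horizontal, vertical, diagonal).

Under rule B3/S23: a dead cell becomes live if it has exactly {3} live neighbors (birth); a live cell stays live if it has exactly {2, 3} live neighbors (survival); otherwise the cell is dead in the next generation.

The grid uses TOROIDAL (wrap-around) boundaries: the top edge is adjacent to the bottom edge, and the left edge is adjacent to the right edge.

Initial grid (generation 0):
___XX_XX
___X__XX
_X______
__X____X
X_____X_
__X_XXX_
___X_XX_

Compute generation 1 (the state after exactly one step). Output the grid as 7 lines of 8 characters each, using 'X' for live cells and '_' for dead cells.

Simulating step by step:
Generation 0 (given above): 19 live cells
Generation 1: 22 live cells
(generation 1 grid is the final answer)

Answer: __XX____
X_XXXXXX
X_X___XX
XX_____X
_X_X__X_
___XX___
__X_____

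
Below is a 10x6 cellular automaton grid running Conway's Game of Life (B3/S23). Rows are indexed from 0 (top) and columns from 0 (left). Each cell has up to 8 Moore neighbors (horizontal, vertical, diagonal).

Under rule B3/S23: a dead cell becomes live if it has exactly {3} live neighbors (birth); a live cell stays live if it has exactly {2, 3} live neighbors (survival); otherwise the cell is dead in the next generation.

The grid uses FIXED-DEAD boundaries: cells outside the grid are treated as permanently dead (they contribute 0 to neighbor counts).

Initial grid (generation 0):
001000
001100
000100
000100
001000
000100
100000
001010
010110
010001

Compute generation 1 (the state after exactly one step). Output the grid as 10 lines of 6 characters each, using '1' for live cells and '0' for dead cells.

Simulating step by step:
Generation 0 (given above): 15 live cells
Generation 1: 20 live cells
(generation 1 grid is the final answer)

Answer: 001100
001100
000110
001100
001100
000000
000100
011010
010111
001010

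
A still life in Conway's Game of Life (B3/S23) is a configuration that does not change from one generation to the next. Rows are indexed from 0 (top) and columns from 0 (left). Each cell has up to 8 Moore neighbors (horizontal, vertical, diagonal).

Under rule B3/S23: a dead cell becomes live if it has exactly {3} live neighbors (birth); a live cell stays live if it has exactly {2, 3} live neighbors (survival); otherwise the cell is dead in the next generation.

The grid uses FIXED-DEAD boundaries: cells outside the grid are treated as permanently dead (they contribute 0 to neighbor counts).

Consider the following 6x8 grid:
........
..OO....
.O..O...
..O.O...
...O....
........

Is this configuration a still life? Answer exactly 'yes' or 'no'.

Answer: yes

Derivation:
Compute generation 1 and compare to generation 0 (given above):
Generation 1:
........
..OO....
.O..O...
..O.O...
...O....
........
The grids are IDENTICAL -> still life.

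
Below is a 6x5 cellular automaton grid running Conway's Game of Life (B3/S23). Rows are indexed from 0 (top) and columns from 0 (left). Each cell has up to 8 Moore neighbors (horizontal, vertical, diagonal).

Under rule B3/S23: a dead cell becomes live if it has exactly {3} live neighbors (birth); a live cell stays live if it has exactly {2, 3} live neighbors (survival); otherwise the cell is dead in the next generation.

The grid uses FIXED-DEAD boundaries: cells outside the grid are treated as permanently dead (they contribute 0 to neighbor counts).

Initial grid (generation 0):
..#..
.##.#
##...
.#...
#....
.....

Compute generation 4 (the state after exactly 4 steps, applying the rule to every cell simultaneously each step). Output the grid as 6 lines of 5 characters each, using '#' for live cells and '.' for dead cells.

Simulating step by step:
Generation 0 (given above): 8 live cells
Generation 1: 8 live cells
.###.
#.##.
#....
.#...
.....
.....
Generation 2: 6 live cells
.#.#.
#..#.
#.#..
.....
.....
.....
Generation 3: 4 live cells
..#..
#..#.
.#...
.....
.....
.....
Generation 4: 2 live cells
(generation 4 grid is the final answer)

Answer: .....
.##..
.....
.....
.....
.....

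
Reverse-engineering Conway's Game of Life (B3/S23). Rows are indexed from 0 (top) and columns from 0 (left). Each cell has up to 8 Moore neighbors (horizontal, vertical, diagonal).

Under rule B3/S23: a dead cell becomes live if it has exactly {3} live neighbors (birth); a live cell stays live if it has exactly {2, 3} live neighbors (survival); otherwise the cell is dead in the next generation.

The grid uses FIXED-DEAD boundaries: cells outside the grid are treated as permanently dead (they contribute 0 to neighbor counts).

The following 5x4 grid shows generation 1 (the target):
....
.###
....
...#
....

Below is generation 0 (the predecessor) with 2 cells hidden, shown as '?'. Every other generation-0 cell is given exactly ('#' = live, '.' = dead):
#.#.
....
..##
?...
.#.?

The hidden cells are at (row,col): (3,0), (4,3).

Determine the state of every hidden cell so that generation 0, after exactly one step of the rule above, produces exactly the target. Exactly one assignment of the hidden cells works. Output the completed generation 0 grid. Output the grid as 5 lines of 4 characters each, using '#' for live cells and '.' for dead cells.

Answer: #.#.
....
..##
....
.#.#

Derivation:
Hidden generation-0 cells (in order): (3,0), (4,3).
A hidden cell only influences target cells in its own 3x3 neighborhood. Try each of the 2^2 = 4 assignments, step the completed generation 0 forward once under B3/S23, and compare with the target:
  (3,0)=. (4,3)=. -> step gives (3,2)='#' but target has '.' -> reject
  (3,0)=. (4,3)=# -> step reproduces the target at every cell -> ACCEPT
  (3,0)=# (4,3)=. -> step gives (3,1)='#' but target has '.' -> reject
  (3,0)=# (4,3)=# -> step gives (3,1)='#' but target has '.' -> reject
Unique solution: (3,0)=dead, (4,3)=live.
Check: live-neighbor counts of every cell in the completed generation 0:
0201
1333
0111
1243
1020
Applying B3/S23 to generation 0 with these counts gives:
....
.###
....
...#
....
which matches the target exactly.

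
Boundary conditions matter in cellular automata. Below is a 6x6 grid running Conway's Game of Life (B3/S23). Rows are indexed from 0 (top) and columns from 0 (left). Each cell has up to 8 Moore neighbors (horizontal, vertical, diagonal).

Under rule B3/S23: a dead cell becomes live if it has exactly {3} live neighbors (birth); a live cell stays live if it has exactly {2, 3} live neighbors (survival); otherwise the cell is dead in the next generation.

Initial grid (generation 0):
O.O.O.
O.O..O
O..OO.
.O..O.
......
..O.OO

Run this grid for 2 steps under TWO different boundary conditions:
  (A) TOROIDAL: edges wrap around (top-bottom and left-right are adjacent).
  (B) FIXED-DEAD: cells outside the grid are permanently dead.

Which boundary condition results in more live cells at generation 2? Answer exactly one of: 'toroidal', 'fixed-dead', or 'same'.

Answer: toroidal

Derivation:
Under TOROIDAL boundary, generation 2:
O.O.O.
O.O.O.
O.O...
O.....
..O...
.OO...
Population = 12

Under FIXED-DEAD boundary, generation 2:
......
..O..O
..O..O
......
...O.O
....O.
Population = 7

Comparison: toroidal=12, fixed-dead=7 -> toroidal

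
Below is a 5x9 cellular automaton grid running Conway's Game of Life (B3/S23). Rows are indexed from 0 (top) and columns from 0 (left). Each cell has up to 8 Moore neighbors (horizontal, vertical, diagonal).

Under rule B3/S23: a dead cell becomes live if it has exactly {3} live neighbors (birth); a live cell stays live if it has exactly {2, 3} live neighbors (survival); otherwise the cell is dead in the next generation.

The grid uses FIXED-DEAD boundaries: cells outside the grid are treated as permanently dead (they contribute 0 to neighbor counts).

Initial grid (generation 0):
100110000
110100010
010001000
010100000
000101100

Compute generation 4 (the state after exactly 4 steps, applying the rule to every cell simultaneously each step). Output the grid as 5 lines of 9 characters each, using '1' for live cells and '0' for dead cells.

Simulating step by step:
Generation 0 (given above): 14 live cells
Generation 1: 14 live cells
111110000
110100000
010010000
000001100
001010000
Generation 2: 12 live cells
100110000
000000000
111011000
000111000
000001000
Generation 3: 11 live cells
000000000
101001000
011001000
011100100
000001000
Generation 4: 11 live cells
(generation 4 grid is the final answer)

Answer: 000000000
001000000
100011100
010111100
001000000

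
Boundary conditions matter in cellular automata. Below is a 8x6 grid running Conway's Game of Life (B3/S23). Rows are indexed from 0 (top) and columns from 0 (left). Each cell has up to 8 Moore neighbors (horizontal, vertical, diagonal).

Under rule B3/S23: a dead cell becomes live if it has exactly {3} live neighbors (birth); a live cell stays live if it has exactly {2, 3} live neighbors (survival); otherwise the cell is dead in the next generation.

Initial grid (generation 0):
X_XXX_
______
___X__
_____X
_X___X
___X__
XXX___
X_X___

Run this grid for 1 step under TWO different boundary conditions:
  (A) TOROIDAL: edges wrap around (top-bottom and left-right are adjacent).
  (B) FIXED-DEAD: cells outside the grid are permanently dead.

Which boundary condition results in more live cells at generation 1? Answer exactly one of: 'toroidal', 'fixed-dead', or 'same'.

Answer: toroidal

Derivation:
Under TOROIDAL boundary, generation 1:
__XX_X
__X_X_
______
X___X_
X___X_
______
X_XX__
X_____
Population = 13

Under FIXED-DEAD boundary, generation 1:
___X__
__X_X_
______
____X_
____X_
X_____
X_XX__
X_X___
Population = 11

Comparison: toroidal=13, fixed-dead=11 -> toroidal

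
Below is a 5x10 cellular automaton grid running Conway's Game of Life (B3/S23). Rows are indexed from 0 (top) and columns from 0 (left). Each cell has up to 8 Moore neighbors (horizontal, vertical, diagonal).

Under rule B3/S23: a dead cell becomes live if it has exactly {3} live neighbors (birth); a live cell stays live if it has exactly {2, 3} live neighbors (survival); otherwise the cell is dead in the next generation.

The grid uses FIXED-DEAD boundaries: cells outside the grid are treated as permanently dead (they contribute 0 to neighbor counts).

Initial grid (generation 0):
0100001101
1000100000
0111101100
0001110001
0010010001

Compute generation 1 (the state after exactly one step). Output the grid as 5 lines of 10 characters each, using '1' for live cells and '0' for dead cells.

Answer: 0000000000
1000100010
0110001000
0100000010
0001010000

Derivation:
Simulating step by step:
Generation 0 (given above): 19 live cells
Generation 1: 10 live cells
(generation 1 grid is the final answer)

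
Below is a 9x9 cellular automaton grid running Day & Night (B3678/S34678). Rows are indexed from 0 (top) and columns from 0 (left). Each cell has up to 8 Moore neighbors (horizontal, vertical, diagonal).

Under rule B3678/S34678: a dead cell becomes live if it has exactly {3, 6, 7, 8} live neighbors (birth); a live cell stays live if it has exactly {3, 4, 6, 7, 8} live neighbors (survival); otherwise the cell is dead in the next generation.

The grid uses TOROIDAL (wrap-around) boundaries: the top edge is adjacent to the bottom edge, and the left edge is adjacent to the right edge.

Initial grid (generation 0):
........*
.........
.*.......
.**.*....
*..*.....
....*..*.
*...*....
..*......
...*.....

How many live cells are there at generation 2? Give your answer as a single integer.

Simulating step by step:
Generation 0 (given above): 13 live cells
Generation 1: 13 live cells
.........
.........
..*......
****.....
.****....
...*....*
...*.....
...*.....
.........
Generation 2: 10 live cells
.........
.........
..**.....
..*.*....
.**.*....
...*.....
..*.*....
.........
.........
Population at generation 2: 10

Answer: 10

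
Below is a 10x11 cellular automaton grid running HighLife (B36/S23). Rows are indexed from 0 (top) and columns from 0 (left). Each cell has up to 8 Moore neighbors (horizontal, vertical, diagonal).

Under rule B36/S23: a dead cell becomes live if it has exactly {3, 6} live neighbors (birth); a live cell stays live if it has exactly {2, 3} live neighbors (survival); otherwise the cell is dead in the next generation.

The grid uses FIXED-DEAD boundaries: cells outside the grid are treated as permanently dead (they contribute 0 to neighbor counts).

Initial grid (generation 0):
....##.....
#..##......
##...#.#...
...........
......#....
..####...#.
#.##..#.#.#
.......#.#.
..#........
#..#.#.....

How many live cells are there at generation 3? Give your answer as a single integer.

Answer: 25

Derivation:
Simulating step by step:
Generation 0 (given above): 27 live cells
Generation 1: 34 live cells
...###.....
##.#..#....
##..#......
......#....
...###.....
.##.####.#.
.##..####.#
.###...###.
...........
...........
Generation 2: 24 live cells
..####.....
##.#.......
###..#.....
...#.......
..##...#...
.#.......#.
#.........#
.#.#.....#.
..#.....#..
...........
Generation 3: 25 live cells
.####......
#.#..#.....
#..##......
...##......
..##.......
.##........
###......##
.##......#.
..#........
...........
Population at generation 3: 25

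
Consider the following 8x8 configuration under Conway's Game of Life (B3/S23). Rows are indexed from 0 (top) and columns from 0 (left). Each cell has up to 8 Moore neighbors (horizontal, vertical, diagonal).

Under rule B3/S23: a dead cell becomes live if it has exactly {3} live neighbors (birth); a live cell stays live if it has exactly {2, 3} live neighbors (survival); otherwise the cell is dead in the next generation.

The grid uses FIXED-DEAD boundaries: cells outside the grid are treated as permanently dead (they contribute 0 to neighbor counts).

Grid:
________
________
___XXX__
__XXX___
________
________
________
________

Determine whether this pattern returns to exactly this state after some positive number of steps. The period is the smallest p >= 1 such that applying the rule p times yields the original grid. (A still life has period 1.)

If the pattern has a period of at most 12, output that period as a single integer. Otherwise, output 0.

Answer: 2

Derivation:
Simulating and comparing each generation to the original:
Gen 0 (original, given above): 6 live cells
Gen 1: 6 live cells, differs from original
Gen 2: 6 live cells, MATCHES original -> period = 2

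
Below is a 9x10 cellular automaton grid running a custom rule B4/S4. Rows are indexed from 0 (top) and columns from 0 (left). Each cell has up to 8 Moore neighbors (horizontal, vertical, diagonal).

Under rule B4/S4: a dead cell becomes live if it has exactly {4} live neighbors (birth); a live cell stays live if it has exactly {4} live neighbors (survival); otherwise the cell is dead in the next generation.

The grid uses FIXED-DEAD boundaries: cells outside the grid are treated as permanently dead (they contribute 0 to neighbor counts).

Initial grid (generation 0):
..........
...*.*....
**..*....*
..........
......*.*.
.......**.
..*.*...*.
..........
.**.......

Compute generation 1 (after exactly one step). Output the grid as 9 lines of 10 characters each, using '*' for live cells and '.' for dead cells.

Simulating step by step:
Generation 0 (given above): 15 live cells
Generation 1: 2 live cells
(generation 1 grid is the final answer)

Answer: ..........
..........
..........
..........
.......*..
.......*..
..........
..........
..........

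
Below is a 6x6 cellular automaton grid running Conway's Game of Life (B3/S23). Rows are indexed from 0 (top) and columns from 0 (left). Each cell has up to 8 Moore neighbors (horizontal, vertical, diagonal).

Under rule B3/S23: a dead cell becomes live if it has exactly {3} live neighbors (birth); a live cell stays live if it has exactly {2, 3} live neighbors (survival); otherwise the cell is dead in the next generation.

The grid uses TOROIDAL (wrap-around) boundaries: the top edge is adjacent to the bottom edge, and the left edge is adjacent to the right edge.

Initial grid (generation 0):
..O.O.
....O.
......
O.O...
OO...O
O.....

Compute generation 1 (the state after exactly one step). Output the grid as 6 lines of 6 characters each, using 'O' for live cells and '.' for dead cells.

Simulating step by step:
Generation 0 (given above): 9 live cells
Generation 1: 7 live cells
(generation 1 grid is the final answer)

Answer: ...O.O
...O..
......
O....O
.....O
O.....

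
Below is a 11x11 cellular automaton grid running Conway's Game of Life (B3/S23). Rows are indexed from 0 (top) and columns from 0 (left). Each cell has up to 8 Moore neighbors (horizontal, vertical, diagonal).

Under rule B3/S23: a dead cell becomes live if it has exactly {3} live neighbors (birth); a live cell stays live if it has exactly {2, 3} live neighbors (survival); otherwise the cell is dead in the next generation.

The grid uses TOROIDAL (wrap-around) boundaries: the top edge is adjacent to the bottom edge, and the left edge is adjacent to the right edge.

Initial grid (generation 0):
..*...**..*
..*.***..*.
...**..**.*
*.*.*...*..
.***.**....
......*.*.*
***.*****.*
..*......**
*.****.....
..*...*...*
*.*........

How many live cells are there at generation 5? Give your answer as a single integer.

Simulating step by step:
Generation 0 (given above): 48 live cells
Generation 1: 53 live cells
..*...**..*
..*.*....**
.**...***.*
*.....*.**.
*******..*.
........*.*
.***.**.*..
.......***.
*.*.**...*.
*.*.**....*
*.**..**..*
Generation 2: 39 live cells
..*..****..
..*..*....*
.***.**....
....*......
*******....
........*.*
..*...*....
.......*.**
*...***..*.
..*......*.
..*.*..*.*.
Generation 3: 42 live cells
.**.**.***.
...........
.***.**....
*..........
******.....
*...*.**...
.......**.*
.......****
.....**..*.
.*..*.*..*.
.**..*.*.*.
Generation 4: 42 live cells
.*****.*.*.
.......**..
.**........
*.....*....
*.*****...*
*.*.*.***.*
*.........*
..........*
.....**....
.**.*..*.**
*......*.**
Generation 5: 39 live cells
*****..*.*.
....*.***..
.*.....*...
*...*.*...*
..*.*....*.
..*.*.**...
.*.....*...
*.........*
*....**..**
.*...*.*.*.
.....*.*...
Population at generation 5: 39

Answer: 39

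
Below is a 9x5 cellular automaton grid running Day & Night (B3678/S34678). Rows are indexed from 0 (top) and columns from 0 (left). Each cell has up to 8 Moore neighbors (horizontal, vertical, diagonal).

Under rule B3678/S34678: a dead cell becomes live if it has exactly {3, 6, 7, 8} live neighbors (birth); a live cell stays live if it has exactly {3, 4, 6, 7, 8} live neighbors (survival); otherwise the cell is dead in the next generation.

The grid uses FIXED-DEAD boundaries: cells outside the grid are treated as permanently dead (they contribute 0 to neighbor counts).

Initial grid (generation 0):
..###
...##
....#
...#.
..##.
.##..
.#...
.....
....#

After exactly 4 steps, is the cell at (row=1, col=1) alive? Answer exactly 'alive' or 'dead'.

Answer: alive

Derivation:
Simulating step by step:
Generation 0 (given above): 13 live cells
Generation 1: 15 live cells
...##
..#.#
....#
..###
.###.
.###.
..#..
.....
.....
Generation 2: 17 live cells
...#.
....#
..###
.##.#
.###.
.###.
.###.
.....
.....
Generation 3: 18 live cells
.....
..#.#
.##.#
.####
#.#.#
#.#.#
.#.#.
..#..
.....
Generation 4: 14 live cells
.....
.#...
.#.##
#..##
.####
..#..
.#.#.
.....
.....

Cell (1,1) at generation 4: 1 -> alive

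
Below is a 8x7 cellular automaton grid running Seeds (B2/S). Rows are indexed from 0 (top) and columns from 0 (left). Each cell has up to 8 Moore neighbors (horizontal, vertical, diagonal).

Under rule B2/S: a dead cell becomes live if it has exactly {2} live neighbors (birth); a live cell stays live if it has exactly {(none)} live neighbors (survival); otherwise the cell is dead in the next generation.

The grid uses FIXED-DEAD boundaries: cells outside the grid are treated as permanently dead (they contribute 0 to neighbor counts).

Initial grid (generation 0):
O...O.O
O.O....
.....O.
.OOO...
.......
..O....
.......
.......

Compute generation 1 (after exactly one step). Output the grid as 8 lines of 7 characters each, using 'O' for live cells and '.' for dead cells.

Answer: ...O.O.
...OO.O
O...O..
....O..
.......
.......
.......
.......

Derivation:
Simulating step by step:
Generation 0 (given above): 10 live cells
Generation 1: 8 live cells
(generation 1 grid is the final answer)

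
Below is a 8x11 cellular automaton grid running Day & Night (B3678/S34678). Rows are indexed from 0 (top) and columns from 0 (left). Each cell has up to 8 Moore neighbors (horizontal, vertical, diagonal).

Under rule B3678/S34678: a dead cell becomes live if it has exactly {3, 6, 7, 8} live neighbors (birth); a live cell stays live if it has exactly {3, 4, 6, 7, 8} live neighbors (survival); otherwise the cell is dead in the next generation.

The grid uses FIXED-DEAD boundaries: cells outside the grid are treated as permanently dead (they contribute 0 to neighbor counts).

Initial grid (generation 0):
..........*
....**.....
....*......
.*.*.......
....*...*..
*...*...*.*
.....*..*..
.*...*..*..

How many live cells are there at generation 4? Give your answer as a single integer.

Simulating step by step:
Generation 0 (given above): 17 live cells
Generation 1: 10 live cells
...........
...........
...***.....
....*......
...*.....*.
.....*.*...
....*..*...
...........
Generation 2: 9 live cells
...........
....*......
....*......
....**.....
....*......
....*.*.*..
......*....
...........
Generation 3: 10 live cells
...........
...........
...**......
...***.....
...**......
.......*...
.....*.*...
...........
Generation 4: 12 live cells
...........
...........
...***.....
..*.**.....
...***.....
....*.*....
......*....
...........
Population at generation 4: 12

Answer: 12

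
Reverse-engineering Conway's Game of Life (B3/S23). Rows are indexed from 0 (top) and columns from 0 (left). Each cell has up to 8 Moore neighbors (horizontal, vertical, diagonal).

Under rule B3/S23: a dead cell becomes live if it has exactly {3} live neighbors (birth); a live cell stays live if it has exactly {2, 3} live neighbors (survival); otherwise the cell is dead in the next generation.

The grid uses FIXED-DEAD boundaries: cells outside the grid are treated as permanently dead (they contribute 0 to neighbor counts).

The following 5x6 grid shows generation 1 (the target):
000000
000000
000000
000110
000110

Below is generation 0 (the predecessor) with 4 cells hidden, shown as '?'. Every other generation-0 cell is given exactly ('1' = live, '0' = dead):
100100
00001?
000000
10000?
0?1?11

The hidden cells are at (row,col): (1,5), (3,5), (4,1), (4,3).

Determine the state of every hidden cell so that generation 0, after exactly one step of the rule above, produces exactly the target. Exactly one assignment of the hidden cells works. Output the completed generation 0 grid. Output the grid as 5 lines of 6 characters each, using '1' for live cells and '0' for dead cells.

Answer: 100100
000010
000000
100000
001111

Derivation:
Hidden generation-0 cells (in order): (1,5), (3,5), (4,1), (4,3).
A hidden cell only influences target cells in its own 3x3 neighborhood. Try each of the 2^4 = 16 assignments, step the completed generation 0 forward once under B3/S23, and compare with the target:
  (1,5)=0 (3,5)=0 (4,1)=0 (4,3)=0 -> step gives (3,3)='0' but target has '1' -> reject
  (1,5)=0 (3,5)=0 (4,1)=0 (4,3)=1 -> step reproduces the target at every cell -> ACCEPT
  (1,5)=0 (3,5)=0 (4,1)=1 (4,3)=0 -> step gives (3,1)='1' but target has '0' -> reject
  (1,5)=0 (3,5)=0 (4,1)=1 (4,3)=1 -> step gives (3,1)='1' but target has '0' -> reject
  (1,5)=0 (3,5)=1 (4,1)=0 (4,3)=0 -> step gives (3,3)='0' but target has '1' -> reject
  (1,5)=0 (3,5)=1 (4,1)=0 (4,3)=1 -> step gives (3,4)='0' but target has '1' -> reject
  (1,5)=0 (3,5)=1 (4,1)=1 (4,3)=0 -> step gives (3,1)='1' but target has '0' -> reject
  (1,5)=0 (3,5)=1 (4,1)=1 (4,3)=1 -> step gives (3,1)='1' but target has '0' -> reject
  (1,5)=1 (3,5)=0 (4,1)=0 (4,3)=0 -> step gives (0,4)='1' but target has '0' -> reject
  (1,5)=1 (3,5)=0 (4,1)=0 (4,3)=1 -> step gives (0,4)='1' but target has '0' -> reject
  (1,5)=1 (3,5)=0 (4,1)=1 (4,3)=0 -> step gives (0,4)='1' but target has '0' -> reject
  (1,5)=1 (3,5)=0 (4,1)=1 (4,3)=1 -> step gives (0,4)='1' but target has '0' -> reject
  (1,5)=1 (3,5)=1 (4,1)=0 (4,3)=0 -> step gives (0,4)='1' but target has '0' -> reject
  (1,5)=1 (3,5)=1 (4,1)=0 (4,3)=1 -> step gives (0,4)='1' but target has '0' -> reject
  (1,5)=1 (3,5)=1 (4,1)=1 (4,3)=0 -> step gives (0,4)='1' but target has '0' -> reject
  (1,5)=1 (3,5)=1 (4,1)=1 (4,3)=1 -> step gives (0,4)='1' but target has '0' -> reject
Unique solution: (1,5)=dead, (3,5)=dead, (4,1)=dead, (4,3)=live.
Check: live-neighbor counts of every cell in the completed generation 0:
011121
111211
110111
022332
121221
Applying B3/S23 to generation 0 with these counts gives:
000000
000000
000000
000110
000110
which matches the target exactly.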